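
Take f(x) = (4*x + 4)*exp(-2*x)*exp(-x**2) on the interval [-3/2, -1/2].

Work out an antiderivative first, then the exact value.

The substitution u = -x**2 - 2*x works: f is exactly (dF/du)*(du/dx) for that inner function.
F(x) = -2*exp(-2*x)*exp(-x**2) is an antiderivative of f.
Check: d/dx[-2*exp(-2*x)*exp(-x**2)] = (4*x + 4)*exp(-2*x)*exp(-x**2) = f(x).
F(-1/2) = -2*exp(3/4); F(-3/2) = -2*exp(3/4).
Integral = F(-1/2) - F(-3/2) = 0.

Antiderivative: F(x) = -2*exp(-2*x)*exp(-x**2); value = 0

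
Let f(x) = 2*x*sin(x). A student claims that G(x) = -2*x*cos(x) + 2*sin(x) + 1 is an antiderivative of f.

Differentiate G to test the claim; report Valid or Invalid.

d/dx[G] = 2*x*sin(x)
This equals f(x) exactly, so the claim holds.

Valid: G'(x) = f(x).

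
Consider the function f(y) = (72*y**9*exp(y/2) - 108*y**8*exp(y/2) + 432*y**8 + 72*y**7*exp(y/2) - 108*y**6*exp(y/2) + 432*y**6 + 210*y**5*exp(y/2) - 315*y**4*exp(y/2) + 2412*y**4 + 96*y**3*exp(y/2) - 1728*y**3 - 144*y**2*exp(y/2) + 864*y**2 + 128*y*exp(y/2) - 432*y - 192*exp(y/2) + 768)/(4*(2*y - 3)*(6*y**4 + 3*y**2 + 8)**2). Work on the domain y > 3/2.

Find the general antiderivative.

Any candidate F(y) must reproduce f(y) exactly when differentiated.
Check: d/dy[exp(y/2)/2 + 3*log(2*y - 3)/2 - 1/(y**4 + y**2/2 + 4/3)] = (72*y**9*exp(y/2) - 108*y**8*exp(y/2) + 432*y**8 + 72*y**7*exp(y/2) - 108*y**6*exp(y/2) + 432*y**6 + 210*y**5*exp(y/2) - 315*y**4*exp(y/2) + 2412*y**4 + 96*y**3*exp(y/2) - 1728*y**3 - 144*y**2*exp(y/2) + 864*y**2 + 128*y*exp(y/2) - 432*y - 192*exp(y/2) + 768)/(288*y**9 - 432*y**8 + 288*y**7 - 432*y**6 + 840*y**5 - 1260*y**4 + 384*y**3 - 576*y**2 + 512*y - 768), which equals f(y).

F(y) = exp(y/2)/2 + 3*log(2*y - 3)/2 - 1/(y**4 + y**2/2 + 4/3) + C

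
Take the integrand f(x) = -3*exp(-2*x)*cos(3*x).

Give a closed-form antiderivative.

Whatever form F(x) takes, F'(x) = f(x) is non-negotiable.
Check: d/dx[(-9*sin(3*x) + 6*cos(3*x))*exp(-2*x)/13] = -3*exp(-2*x)*cos(3*x) = f(x).

An antiderivative is F(x) = (-9*sin(3*x) + 6*cos(3*x))*exp(-2*x)/13.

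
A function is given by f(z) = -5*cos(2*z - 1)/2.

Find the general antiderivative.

F(z) = -5*sin(2*z - 1)/4 + C

Whatever form F(z) takes, F'(z) = f(z) is non-negotiable.
Check: d/dz[-5*sin(2*z - 1)/4] = -5*cos(2*z - 1)/2 = f(z).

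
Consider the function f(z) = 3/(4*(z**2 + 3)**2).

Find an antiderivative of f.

An antiderivative is F(z) = (sqrt(3)*z**2*atan(sqrt(3)*z/3) + 3*z + 3*sqrt(3)*atan(sqrt(3)*z/3))/(24*z**2 + 72).

For F(z) to be correct the identity F'(z) - f(z) = 0 must hold.
Check: d/dz[(sqrt(3)*z**2*atan(sqrt(3)*z/3) + 3*z + 3*sqrt(3)*atan(sqrt(3)*z/3))/(24*z**2 + 72)] = 3/(4*z**4 + 24*z**2 + 36), which equals f(z).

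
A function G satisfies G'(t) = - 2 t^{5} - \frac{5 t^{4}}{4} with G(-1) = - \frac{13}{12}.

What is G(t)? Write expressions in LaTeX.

G(t) = \frac{- 4 t^{6} - 3 t^{5} - 12}{12}

The integrand splits into summands that can be handled one at a time.
A general antiderivative is - \frac{t^{6}}{3} - \frac{t^{5}}{4} + C.
The condition gives C = - \frac{13}{12} - (- \frac{1}{12}) = -1.
So G(t) = \frac{- 4 t^{6} - 3 t^{5} - 12}{12}.
Check: d/dt[\frac{- 4 t^{6} - 3 t^{5} - 12}{12}] = - 2 t^{5} - \frac{5 t^{4}}{4} = G'(t).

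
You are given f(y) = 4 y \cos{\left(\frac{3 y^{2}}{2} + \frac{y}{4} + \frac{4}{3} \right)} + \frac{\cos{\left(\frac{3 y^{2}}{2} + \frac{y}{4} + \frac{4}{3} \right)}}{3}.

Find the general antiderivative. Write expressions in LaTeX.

f matches the chain-rule pattern g'(h)*h' with inner function h(y) = \frac{3 y^{2}}{2} + \frac{y}{4} + \frac{4}{3}; substituting u = h(y) collapses the integral.
Check: d/dy[\frac{4 \sin{\left(\frac{3 y^{2}}{2} + \frac{y}{4} + \frac{4}{3} \right)}}{3}] = 4 y \cos{\left(\frac{3 y^{2}}{2} + \frac{y}{4} + \frac{4}{3} \right)} + \frac{\cos{\left(\frac{3 y^{2}}{2} + \frac{y}{4} + \frac{4}{3} \right)}}{3} = f(y).

F(y) = \frac{4 \sin{\left(\frac{3 y^{2}}{2} + \frac{y}{4} + \frac{4}{3} \right)}}{3} + C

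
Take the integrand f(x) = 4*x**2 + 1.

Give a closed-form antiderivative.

An antiderivative is F(x) = 4*x**3/3 + x.

Recover f(x) by differentiating a candidate F(x); any mismatch rules it out.
Check: d/dx[4*x**3/3 + x] = 4*x**2 + 1 = f(x).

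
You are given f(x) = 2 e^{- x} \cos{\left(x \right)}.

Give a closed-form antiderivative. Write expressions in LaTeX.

Check any antiderivative F(x) by computing F'(x) and comparing it with f(x).
Check: d/dx[\left(\sin{\left(x \right)} - \cos{\left(x \right)}\right) e^{- x}] = 2 e^{- x} \cos{\left(x \right)} = f(x).

An antiderivative is F(x) = \left(\sin{\left(x \right)} - \cos{\left(x \right)}\right) e^{- x}.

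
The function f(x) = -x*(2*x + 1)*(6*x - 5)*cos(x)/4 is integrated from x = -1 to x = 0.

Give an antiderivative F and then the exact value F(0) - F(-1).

A candidate is checked by its d/dx: the result must match f(x).
F(x) = -3*x**3*sin(x) + x**2*sin(x) - 9*x**2*cos(x) + 77*x*sin(x)/4 + 2*x*cos(x) - 2*sin(x) + 77*cos(x)/4 is an antiderivative of f.
Check: d/dx[-3*x**3*sin(x) + x**2*sin(x) - 9*x**2*cos(x) + 77*x*sin(x)/4 + 2*x*cos(x) - 2*sin(x) + 77*cos(x)/4] = -3*x**3*cos(x) + x**2*cos(x) + 5*x*cos(x)/4, which equals f(x).
F(0) = 77/4; F(-1) = 33*cos(1)/4 + 69*sin(1)/4.
Integral = F(0) - F(-1) = -69*sin(1)/4 - 33*cos(1)/4 + 77/4.

Antiderivative: F(x) = -3*x**3*sin(x) + x**2*sin(x) - 9*x**2*cos(x) + 77*x*sin(x)/4 + 2*x*cos(x) - 2*sin(x) + 77*cos(x)/4; value = -69*sin(1)/4 - 33*cos(1)/4 + 77/4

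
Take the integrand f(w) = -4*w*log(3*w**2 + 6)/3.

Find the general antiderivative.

F(w) = 2*(-w**2*log(3*w**2 + 6) + w**2 - 2*log(w**2 + 2))/3 + C

Whatever form F(w) takes, F'(w) = f(w) is non-negotiable.
Check: d/dw[2*(-w**2*log(3*w**2 + 6) + w**2 - 2*log(w**2 + 2))/3] = -4*w*log(w**2 + 2)/3 - 4*w*log(3)/3, which equals f(w).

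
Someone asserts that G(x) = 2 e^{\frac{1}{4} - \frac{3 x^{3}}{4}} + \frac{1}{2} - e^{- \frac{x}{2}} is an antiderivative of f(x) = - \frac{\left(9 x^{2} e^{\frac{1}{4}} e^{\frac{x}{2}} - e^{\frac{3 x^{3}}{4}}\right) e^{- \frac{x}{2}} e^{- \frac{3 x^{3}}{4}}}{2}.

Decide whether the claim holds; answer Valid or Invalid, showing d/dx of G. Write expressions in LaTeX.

d/dx[G] = \frac{\left(- 9 x^{2} e^{\frac{x}{2}} + \frac{e^{\frac{3 x^{3}}{4}}}{e^{\frac{1}{4}}}\right) e^{\frac{1}{4}} e^{- \frac{x}{2}} e^{- \frac{3 x^{3}}{4}}}{2}
This equals f(x) exactly, so the claim holds.

Valid - the claim checks out under differentiation.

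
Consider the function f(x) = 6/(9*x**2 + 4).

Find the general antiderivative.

F(x) = atan(3*x/2) + C

Recover f(x) by differentiating a candidate F(x); any mismatch rules it out.
Check: d/dx[atan(3*x/2)] = 6/(9*x**2 + 4) = f(x).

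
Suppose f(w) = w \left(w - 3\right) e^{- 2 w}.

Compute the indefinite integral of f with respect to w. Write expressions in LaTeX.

F(w) = - \frac{w^{2} e^{- 2 w}}{2} + w e^{- 2 w} + \frac{e^{- 2 w}}{2} + C

Recognize the product-rule pattern: f = u'v + uv' with u = - \frac{w^{2}}{2} + w + \frac{1}{2}, v = e^{- 2 w}, so integration by parts undoes it.
Check: d/dw[- \frac{w^{2} e^{- 2 w}}{2} + w e^{- 2 w} + \frac{e^{- 2 w}}{2}] = \left(w^{2} - 3 w\right) e^{- 2 w}, which equals f(w).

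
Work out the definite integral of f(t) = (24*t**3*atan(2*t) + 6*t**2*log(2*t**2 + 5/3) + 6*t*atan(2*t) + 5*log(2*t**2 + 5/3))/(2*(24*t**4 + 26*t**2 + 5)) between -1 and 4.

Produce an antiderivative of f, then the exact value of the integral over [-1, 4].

f has the shape u'v + uv' for u = atan(2*t)/4 and v = log(2*t**2 + 5/3) — it is the derivative of the product u*v.
F(t) = log(2*t**2 + 5/3)*atan(2*t)/4 is an antiderivative of f.
Check: d/dt[log(2*t**2 + 5/3)*atan(2*t)/4] = (24*t**3*atan(2*t) + 6*t**2*log(2*t**2 + 5/3) + 6*t*atan(2*t) + 5*log(2*t**2 + 5/3))/(48*t**4 + 52*t**2 + 10), which equals f(t).
F(4) = log(101/3)*atan(8)/4; F(-1) = -log(11/3)*atan(2)/4.
Integral = F(4) - F(-1) = log(11/3)*atan(2)/4 + log(101/3)*atan(8)/4.

Antiderivative: F(t) = log(2*t**2 + 5/3)*atan(2*t)/4; value = log(11/3)*atan(2)/4 + log(101/3)*atan(8)/4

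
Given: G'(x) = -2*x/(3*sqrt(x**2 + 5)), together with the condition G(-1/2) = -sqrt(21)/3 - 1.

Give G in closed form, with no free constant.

G'(x) matches the chain-rule pattern g'(h)*h' with inner function h(x) = x**2 + 5; substituting u = h(x) collapses the integral.
A general antiderivative is -2*sqrt(x**2 + 5)/3 + C.
The condition gives C = -sqrt(21)/3 - 1 - (-sqrt(21)/3) = -1.
So G(x) = -2*sqrt(x**2 + 5)/3 - 1.
Check: d/dx[-2*sqrt(x**2 + 5)/3 - 1] = -2*x/(3*sqrt(x**2 + 5)) = G'(x).

G(x) = -2*sqrt(x**2 + 5)/3 - 1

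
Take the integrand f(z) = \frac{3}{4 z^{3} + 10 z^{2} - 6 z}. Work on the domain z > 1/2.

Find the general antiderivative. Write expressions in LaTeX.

Factor the denominator (2 z \left(z + 3\right) \left(2 z - 1\right)) and decompose: f = \frac{6}{7 \left(2 z - 1\right)} + \frac{1}{14 \left(z + 3\right)} - \frac{1}{2 z}; each piece integrates to a log, atan, or power term.
Check: d/dz[- \frac{\log{\left(z \right)}}{2} + \frac{3 \log{\left(z - \frac{1}{2} \right)}}{7} + \frac{\log{\left(z + 3 \right)}}{14}] = \frac{3}{4 z^{3} + 10 z^{2} - 6 z} = f(z).

F(z) = - \frac{\log{\left(z \right)}}{2} + \frac{3 \log{\left(z - \frac{1}{2} \right)}}{7} + \frac{\log{\left(z + 3 \right)}}{14} + C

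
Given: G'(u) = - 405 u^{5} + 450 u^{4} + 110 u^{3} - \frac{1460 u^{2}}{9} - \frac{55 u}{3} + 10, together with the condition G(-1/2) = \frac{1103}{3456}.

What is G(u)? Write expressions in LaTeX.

G'(u) matches the chain-rule pattern g'(h)*h' with inner function h(u) = 3 u^{2} - \frac{4 u}{3} - 1; substituting w = h(u) collapses the integral.
A general antiderivative is - \frac{5 \left(3 u^{2} - \frac{4 u}{3} - 1\right)^{3}}{2} + C.
The condition gives C = \frac{1103}{3456} - (- \frac{625}{3456}) = \frac{1}{2}.
So G(u) = - \frac{3645 u^{6} - 4860 u^{5} - 1485 u^{4} + 2920 u^{3} + 495 u^{2} - 540 u - 162}{54}.
Check: d/du[- \frac{3645 u^{6} - 4860 u^{5} - 1485 u^{4} + 2920 u^{3} + 495 u^{2} - 540 u - 162}{54}] = - 405 u^{5} + 450 u^{4} + 110 u^{3} - \frac{1460 u^{2}}{9} - \frac{55 u}{3} + 10 = G'(u).

G(u) = - \frac{3645 u^{6} - 4860 u^{5} - 1485 u^{4} + 2920 u^{3} + 495 u^{2} - 540 u - 162}{54}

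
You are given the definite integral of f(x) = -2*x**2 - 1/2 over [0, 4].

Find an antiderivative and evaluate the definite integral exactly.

Antiderivative: F(x) = -2*x**3/3 - x/2; value = -134/3

Since d/dx undoes antidifferentiation here, F'(x) = f(x) is required of F(x).
F(x) = -2*x**3/3 - x/2 is an antiderivative of f.
Check: d/dx[-2*x**3/3 - x/2] = -2*x**2 - 1/2 = f(x).
F(4) = -134/3; F(0) = 0.
Integral = F(4) - F(0) = -134/3.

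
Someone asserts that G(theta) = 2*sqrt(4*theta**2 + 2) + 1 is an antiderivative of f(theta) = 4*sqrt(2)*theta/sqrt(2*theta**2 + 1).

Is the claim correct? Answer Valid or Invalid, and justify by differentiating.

Valid - differentiating G returns exactly f.

d/dtheta[G] = 4*sqrt(2)*theta/sqrt(2*theta**2 + 1)
This equals f(theta) exactly, so the claim holds.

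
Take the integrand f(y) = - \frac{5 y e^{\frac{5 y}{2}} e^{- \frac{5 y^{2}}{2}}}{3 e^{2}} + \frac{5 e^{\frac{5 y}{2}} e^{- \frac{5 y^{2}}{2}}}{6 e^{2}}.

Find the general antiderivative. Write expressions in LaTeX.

F(y) = \frac{e^{- \frac{5 y^{2}}{2} + \frac{5 y}{2} - 2}}{3} + C

f matches the chain-rule pattern g'(h)*h' with inner function h(y) = - \frac{5 y^{2}}{2} + \frac{5 y}{2} - 2; substituting u = h(y) collapses the integral.
Check: d/dy[\frac{e^{- \frac{5 y^{2}}{2} + \frac{5 y}{2} - 2}}{3}] = \frac{\left(5 - 10 y\right) e^{\frac{5 y}{2}} e^{- \frac{5 y^{2}}{2}}}{6 e^{2}}, which equals f(y).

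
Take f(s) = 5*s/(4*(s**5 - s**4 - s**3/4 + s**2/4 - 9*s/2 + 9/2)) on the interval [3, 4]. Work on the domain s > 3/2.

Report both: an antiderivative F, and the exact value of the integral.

Antiderivative: F(s) = 5*log(s - 3/2)/17 - log(s - 1)/3 - log(s + 3/2)/17 + 5*log(s**2 + 2)/102 - 5*sqrt(2)*atan(sqrt(2)*s/2)/51; value = -log(3)/3 - 5*sqrt(2)*atan(2*sqrt(2))/51 - 5*log(3/2)/17 - 5*log(11)/102 - log(11/2)/17 + log(9/2)/17 + 5*log(18)/102 + 5*sqrt(2)*atan(3*sqrt(2)/2)/51 + log(2)/3 + 5*log(5/2)/17

The denominator factors as (s - 1)*(2*s - 3)*(2*s + 3)*(s**2 + 2); partial fractions split f into directly integrable pieces: 5*(s - 2)/(51*(s**2 + 2)) - 2/(17*(2*s + 3)) + 10/(17*(2*s - 3)) - 1/(3*(s - 1)).
F(s) = 5*log(s - 3/2)/17 - log(s - 1)/3 - log(s + 3/2)/17 + 5*log(s**2 + 2)/102 - 5*sqrt(2)*atan(sqrt(2)*s/2)/51 is an antiderivative of f.
Check: d/ds[5*log(s - 3/2)/17 - log(s - 1)/3 - log(s + 3/2)/17 + 5*log(s**2 + 2)/102 - 5*sqrt(2)*atan(sqrt(2)*s/2)/51] = 5*s/(4*s**5 - 4*s**4 - s**3 + s**2 - 18*s + 18), which equals f(s).
F(4) = -log(3)/3 - 5*sqrt(2)*atan(2*sqrt(2))/51 - log(11/2)/17 + 5*log(18)/102 + 5*log(5/2)/17; F(3) = -log(2)/3 - 5*sqrt(2)*atan(3*sqrt(2)/2)/51 - log(9/2)/17 + 5*log(11)/102 + 5*log(3/2)/17.
Integral = F(4) - F(3) = -log(3)/3 - 5*sqrt(2)*atan(2*sqrt(2))/51 - 5*log(3/2)/17 - 5*log(11)/102 - log(11/2)/17 + log(9/2)/17 + 5*log(18)/102 + 5*sqrt(2)*atan(3*sqrt(2)/2)/51 + log(2)/3 + 5*log(5/2)/17.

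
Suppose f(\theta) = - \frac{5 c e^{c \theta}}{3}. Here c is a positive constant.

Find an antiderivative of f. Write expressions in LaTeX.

For F(\theta) to be correct the identity F'(\theta) - f(\theta) = 0 must hold.
Check: d/d\theta[- \frac{5 e^{c \theta}}{3}] = - \frac{5 c e^{c \theta}}{3} = f(\theta).

An antiderivative is F(\theta) = - \frac{5 e^{c \theta}}{3}.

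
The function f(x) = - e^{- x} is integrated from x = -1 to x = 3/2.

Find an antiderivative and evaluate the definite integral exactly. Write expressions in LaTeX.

Any candidate F(x) must reproduce f(x) exactly when differentiated.
F(x) = e^{- x} is an antiderivative of f.
Check: d/dx[e^{- x}] = - e^{- x} = f(x).
F(3/2) = e^{- \frac{3}{2}}; F(-1) = e.
Integral = F(3/2) - F(-1) = - e + e^{- \frac{3}{2}}.

Antiderivative: F(x) = e^{- x}; value = - e + e^{- \frac{3}{2}}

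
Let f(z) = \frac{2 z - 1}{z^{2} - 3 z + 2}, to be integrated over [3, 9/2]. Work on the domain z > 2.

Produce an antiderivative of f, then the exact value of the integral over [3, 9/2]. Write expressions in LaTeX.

Antiderivative: F(z) = 3 \log{\left(z - 2 \right)} - \log{\left(z - 1 \right)}; value = - \log{\left(\frac{7}{2} \right)} + \log{\left(2 \right)} + 3 \log{\left(\frac{5}{2} \right)}

The denominator factors as \left(z - 2\right) \left(z - 1\right); partial fractions split f into directly integrable pieces: - \frac{1}{z - 1} + \frac{3}{z - 2}.
F(z) = 3 \log{\left(z - 2 \right)} - \log{\left(z - 1 \right)} is an antiderivative of f.
Check: d/dz[3 \log{\left(z - 2 \right)} - \log{\left(z - 1 \right)}] = \frac{2 z - 1}{z^{2} - 3 z + 2} = f(z).
F(9/2) = - \log{\left(\frac{7}{2} \right)} + 3 \log{\left(\frac{5}{2} \right)}; F(3) = - \log{\left(2 \right)}.
Integral = F(9/2) - F(3) = - \log{\left(\frac{7}{2} \right)} + \log{\left(2 \right)} + 3 \log{\left(\frac{5}{2} \right)}.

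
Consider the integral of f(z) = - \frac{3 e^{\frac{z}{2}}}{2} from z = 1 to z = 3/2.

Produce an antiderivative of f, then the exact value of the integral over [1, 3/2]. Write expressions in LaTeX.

Differentiate the proposed F(z) back; it has to land on f(z) exactly.
F(z) = - 3 e^{\frac{z}{2}} is an antiderivative of f.
Check: d/dz[- 3 e^{\frac{z}{2}}] = - \frac{3 e^{\frac{z}{2}}}{2} = f(z).
F(3/2) = - 3 e^{\frac{3}{4}}; F(1) = - 3 e^{\frac{1}{2}}.
Integral = F(3/2) - F(1) = - 3 e^{\frac{3}{4}} + 3 e^{\frac{1}{2}}.

Antiderivative: F(z) = - 3 e^{\frac{z}{2}}; value = - 3 e^{\frac{3}{4}} + 3 e^{\frac{1}{2}}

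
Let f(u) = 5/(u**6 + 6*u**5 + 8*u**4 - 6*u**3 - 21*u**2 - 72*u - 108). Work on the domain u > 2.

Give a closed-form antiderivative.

The denominator factors as (u - 2)*(u + 2)*(u + 3)**2*(u**2 + 3); partial fractions split f into directly integrable pieces: 5*(u - 1)/(168*(u**2 + 3)) + 17/(120*(u + 3)) + 1/(12*(u + 3)**2) - 5/(28*(u + 2)) + 1/(140*(u - 2)).
Check: d/du[(36*u*log(u - 2) - 900*u*log(u + 2) + 714*u*log(u + 3) + 75*u*log(u**2 + 3) - 50*sqrt(3)*u*atan(sqrt(3)*u/3) + 108*log(u - 2) - 2700*log(u + 2) + 2142*log(u + 3) + 225*log(u**2 + 3) - 150*sqrt(3)*atan(sqrt(3)*u/3) - 420)/(5040*u + 15120)] = 5/(u**6 + 6*u**5 + 8*u**4 - 6*u**3 - 21*u**2 - 72*u - 108) = f(u).

An antiderivative is F(u) = (36*u*log(u - 2) - 900*u*log(u + 2) + 714*u*log(u + 3) + 75*u*log(u**2 + 3) - 50*sqrt(3)*u*atan(sqrt(3)*u/3) + 108*log(u - 2) - 2700*log(u + 2) + 2142*log(u + 3) + 225*log(u**2 + 3) - 150*sqrt(3)*atan(sqrt(3)*u/3) - 420)/(5040*u + 15120).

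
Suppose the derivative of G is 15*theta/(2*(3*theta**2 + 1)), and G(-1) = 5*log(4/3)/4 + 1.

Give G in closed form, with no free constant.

The substitution u = theta**2 + 1/3 works: G'(theta) is exactly (dG/du)*(du/dtheta) for that inner function.
A general antiderivative is 5*log(theta**2 + 1/3)/4 + C.
The condition gives C = 5*log(4/3)/4 + 1 - (5*log(4/3)/4) = 1.
So G(theta) = 5*log(theta**2 + 1/3)/4 + 1.
Check: d/dtheta[5*log(theta**2 + 1/3)/4 + 1] = 15*theta/(6*theta**2 + 2), which equals G'(theta).

G(theta) = 5*log(theta**2 + 1/3)/4 + 1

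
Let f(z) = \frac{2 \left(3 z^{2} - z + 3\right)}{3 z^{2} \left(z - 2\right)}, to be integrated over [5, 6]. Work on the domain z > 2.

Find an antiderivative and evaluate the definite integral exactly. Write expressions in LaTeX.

Antiderivative: F(z) = \frac{- z \log{\left(z \right)} + 13 z \log{\left(z - 2 \right)} + 6}{6 z}; value = - \frac{13 \log{\left(3 \right)}}{6} - \frac{\log{\left(6 \right)}}{6} - \frac{1}{30} + \frac{\log{\left(5 \right)}}{6} + \frac{13 \log{\left(4 \right)}}{6}

The denominator factors as 3 z^{2} \left(z - 2\right); partial fractions split f into directly integrable pieces: \frac{13}{6 \left(z - 2\right)} - \frac{1}{6 z} - \frac{1}{z^{2}}.
F(z) = \frac{- z \log{\left(z \right)} + 13 z \log{\left(z - 2 \right)} + 6}{6 z} is an antiderivative of f.
Check: d/dz[\frac{- z \log{\left(z \right)} + 13 z \log{\left(z - 2 \right)} + 6}{6 z}] = \frac{6 z^{2} - 2 z + 6}{3 z^{3} - 6 z^{2}}, which equals f(z).
F(6) = - \frac{\log{\left(6 \right)}}{6} + \frac{1}{6} + \frac{13 \log{\left(4 \right)}}{6}; F(5) = - \frac{\log{\left(5 \right)}}{6} + \frac{1}{5} + \frac{13 \log{\left(3 \right)}}{6}.
Integral = F(6) - F(5) = - \frac{13 \log{\left(3 \right)}}{6} - \frac{\log{\left(6 \right)}}{6} - \frac{1}{30} + \frac{\log{\left(5 \right)}}{6} + \frac{13 \log{\left(4 \right)}}{6}.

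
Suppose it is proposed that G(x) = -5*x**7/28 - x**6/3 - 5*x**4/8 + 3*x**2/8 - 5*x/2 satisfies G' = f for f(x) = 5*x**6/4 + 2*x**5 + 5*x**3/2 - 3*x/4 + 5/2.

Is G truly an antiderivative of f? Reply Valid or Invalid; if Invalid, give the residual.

d/dx[G] = -5*x**6/4 - 2*x**5 - 5*x**3/2 + 3*x/4 - 5/2
d/dx[G] - f(x) = -5*x**6/2 - 4*x**5 - 5*x**3 + 3*x/2 - 5 != 0.

Invalid: d/dx[G] - f = -5*x**6/2 - 4*x**5 - 5*x**3 + 3*x/2 - 5, which is not 0.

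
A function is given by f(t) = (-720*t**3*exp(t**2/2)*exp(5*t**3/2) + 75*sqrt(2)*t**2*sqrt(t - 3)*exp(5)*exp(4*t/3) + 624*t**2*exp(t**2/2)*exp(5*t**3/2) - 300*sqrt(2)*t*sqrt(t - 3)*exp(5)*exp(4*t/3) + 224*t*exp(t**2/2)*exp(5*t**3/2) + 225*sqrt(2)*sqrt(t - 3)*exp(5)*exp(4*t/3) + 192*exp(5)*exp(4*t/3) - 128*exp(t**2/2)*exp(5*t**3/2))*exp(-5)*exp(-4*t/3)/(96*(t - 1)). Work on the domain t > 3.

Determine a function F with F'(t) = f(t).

Since d/dt undoes antidifferentiation here, F'(t) = f(t) is required of F(t).
Check: d/dt[5*(t/2 - 3/2)**(5/2)/2 - exp(5*t**3/2 + t**2/2 - 4*t/3 - 5) + 2*log(4*t - 4)] = (-720*t**3*exp(-5)*exp(-4*t/3)*exp(t**2/2)*exp(5*t**3/2) + 75*sqrt(2)*t**2*sqrt(t - 3) + 624*t**2*exp(-5)*exp(-4*t/3)*exp(t**2/2)*exp(5*t**3/2) - 300*sqrt(2)*t*sqrt(t - 3) + 224*t*exp(-5)*exp(-4*t/3)*exp(t**2/2)*exp(5*t**3/2) + 225*sqrt(2)*sqrt(t - 3) + 192 - 128*exp(-5)*exp(-4*t/3)*exp(t**2/2)*exp(5*t**3/2))/(96*t - 96), which equals f(t).

An antiderivative is F(t) = 5*(t/2 - 3/2)**(5/2)/2 - exp(5*t**3/2 + t**2/2 - 4*t/3 - 5) + 2*log(4*t - 4).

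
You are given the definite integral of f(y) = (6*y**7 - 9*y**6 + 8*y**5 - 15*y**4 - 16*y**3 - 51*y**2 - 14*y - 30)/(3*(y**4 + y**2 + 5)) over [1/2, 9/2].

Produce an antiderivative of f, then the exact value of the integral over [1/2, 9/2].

Antiderivative: F(y) = (3*y**4 - 6*y**3 + 2*y**2 - 12*y - 24*log(y**4/2 + y**2/2 + 5/2))/6; value = -4*log(6965/32) + 4*log(85/32) + 338/3

A first test for any F(y): its y-derivative must equal f(y) identically.
F(y) = (3*y**4 - 6*y**3 + 2*y**2 - 12*y - 24*log(y**4/2 + y**2/2 + 5/2))/6 is an antiderivative of f.
Check: d/dy[(3*y**4 - 6*y**3 + 2*y**2 - 12*y - 24*log(y**4/2 + y**2/2 + 5/2))/6] = (6*y**7 - 9*y**6 + 8*y**5 - 15*y**4 - 16*y**3 - 51*y**2 - 14*y - 30)/(3*y**4 + 3*y**2 + 15), which equals f(y).
F(9/2) = 3573/32 - 4*log(6965/32); F(1/2) = -4*log(85/32) - 97/96.
Integral = F(9/2) - F(1/2) = -4*log(6965/32) + 4*log(85/32) + 338/3.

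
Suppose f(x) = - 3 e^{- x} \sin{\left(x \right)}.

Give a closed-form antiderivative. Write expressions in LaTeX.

An antiderivative is F(x) = \frac{3 e^{- x} \sin{\left(x \right)}}{2} + \frac{3 e^{- x} \cos{\left(x \right)}}{2}.

An antiderivative F(x) passes only if d/dx[F] lands on f(x) exactly.
Check: d/dx[\frac{3 e^{- x} \sin{\left(x \right)}}{2} + \frac{3 e^{- x} \cos{\left(x \right)}}{2}] = - 3 e^{- x} \sin{\left(x \right)} = f(x).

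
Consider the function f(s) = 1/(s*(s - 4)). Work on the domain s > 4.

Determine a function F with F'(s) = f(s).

The denominator factors as s*(s - 4); partial fractions split f into directly integrable pieces: 1/(4*(s - 4)) - 1/(4*s).
Check: d/ds[-log(s)/4 + log(s - 4)/4] = 1/(s**2 - 4*s), which equals f(s).

An antiderivative is F(s) = -log(s)/4 + log(s - 4)/4.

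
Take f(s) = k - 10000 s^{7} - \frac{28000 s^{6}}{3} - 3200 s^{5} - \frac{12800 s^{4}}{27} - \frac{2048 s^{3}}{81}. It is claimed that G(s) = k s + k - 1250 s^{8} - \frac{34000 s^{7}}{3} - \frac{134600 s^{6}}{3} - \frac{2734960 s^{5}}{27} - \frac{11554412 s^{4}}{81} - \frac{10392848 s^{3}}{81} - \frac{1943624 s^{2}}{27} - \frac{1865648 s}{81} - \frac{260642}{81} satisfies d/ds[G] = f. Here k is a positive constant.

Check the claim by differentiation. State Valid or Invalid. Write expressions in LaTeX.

Invalid: d/ds[G] - f = - 70000 s^{6} - 266000 s^{5} - 506000 s^{4} - \frac{15405200 s^{3}}{27} - \frac{10392848 s^{2}}{27} - \frac{3887248 s}{27} - \frac{1865648}{81}, which is not 0.

d/ds[G] = k - 10000 s^{7} - \frac{238000 s^{6}}{3} - 269200 s^{5} - \frac{13674800 s^{4}}{27} - \frac{46217648 s^{3}}{81} - \frac{10392848 s^{2}}{27} - \frac{3887248 s}{27} - \frac{1865648}{81}
d/ds[G] - f(s) = - 70000 s^{6} - 266000 s^{5} - 506000 s^{4} - \frac{15405200 s^{3}}{27} - \frac{10392848 s^{2}}{27} - \frac{3887248 s}{27} - \frac{1865648}{81} != 0.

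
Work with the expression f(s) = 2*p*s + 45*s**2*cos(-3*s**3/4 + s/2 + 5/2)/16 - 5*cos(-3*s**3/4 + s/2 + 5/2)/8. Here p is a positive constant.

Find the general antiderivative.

Integrate term by term and add the pieces.
Check: d/ds[(4*p*s**2 - 5*sin(-3*s**3/4 + s/2 + 5/2))/4] = 2*p*s + 45*s**2*cos(-3*s**3/4 + s/2 + 5/2)/16 - 5*cos(-3*s**3/4 + s/2 + 5/2)/8 = f(s).

F(s) = (4*p*s**2 - 5*sin(-3*s**3/4 + s/2 + 5/2))/4 + C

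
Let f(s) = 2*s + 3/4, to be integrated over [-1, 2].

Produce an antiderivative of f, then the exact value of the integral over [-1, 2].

For F(s) to be correct the identity F'(s) - f(s) = 0 must hold.
F(s) = s**2 + 3*s/4 is an antiderivative of f.
Check: d/ds[s**2 + 3*s/4] = 2*s + 3/4 = f(s).
F(2) = 11/2; F(-1) = 1/4.
Integral = F(2) - F(-1) = 21/4.

Antiderivative: F(s) = s**2 + 3*s/4; value = 21/4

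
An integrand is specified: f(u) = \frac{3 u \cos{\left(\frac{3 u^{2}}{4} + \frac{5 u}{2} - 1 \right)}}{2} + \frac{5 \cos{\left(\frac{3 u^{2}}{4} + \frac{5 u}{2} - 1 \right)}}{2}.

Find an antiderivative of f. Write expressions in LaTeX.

An antiderivative is F(u) = \sin{\left(\frac{3 u^{2}}{4} + \frac{5 u}{2} - 1 \right)}.

f matches the chain-rule pattern g'(h)*h' with inner function h(u) = \frac{3 u^{2}}{4} + \frac{5 u}{2} - 1; substituting w = h(u) collapses the integral.
Check: d/du[\sin{\left(\frac{3 u^{2}}{4} + \frac{5 u}{2} - 1 \right)}] = \frac{3 u \cos{\left(\frac{3 u^{2}}{4} + \frac{5 u}{2} - 1 \right)}}{2} + \frac{5 \cos{\left(\frac{3 u^{2}}{4} + \frac{5 u}{2} - 1 \right)}}{2} = f(u).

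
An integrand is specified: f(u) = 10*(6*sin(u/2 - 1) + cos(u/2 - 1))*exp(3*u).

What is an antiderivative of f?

An antiderivative is F(u) = 20*exp(3*u)*sin(u/2 - 1).

f has the shape v'r + vr' for v = 20*exp(3*u) and r = sin(u/2 - 1) — it is the derivative of the product v*r.
Check: d/du[20*exp(3*u)*sin(u/2 - 1)] = 60*exp(3*u)*sin(u/2 - 1) + 10*exp(3*u)*cos(u/2 - 1), which equals f(u).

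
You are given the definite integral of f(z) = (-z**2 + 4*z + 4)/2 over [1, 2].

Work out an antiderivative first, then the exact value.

Antiderivative: F(z) = -z**3/6 + z**2 + 2*z; value = 23/6

Recover f(z) by differentiating a candidate F(z); any mismatch rules it out.
F(z) = -z**3/6 + z**2 + 2*z is an antiderivative of f.
Check: d/dz[-z**3/6 + z**2 + 2*z] = -z**2/2 + 2*z + 2, which equals f(z).
F(2) = 20/3; F(1) = 17/6.
Integral = F(2) - F(1) = 23/6.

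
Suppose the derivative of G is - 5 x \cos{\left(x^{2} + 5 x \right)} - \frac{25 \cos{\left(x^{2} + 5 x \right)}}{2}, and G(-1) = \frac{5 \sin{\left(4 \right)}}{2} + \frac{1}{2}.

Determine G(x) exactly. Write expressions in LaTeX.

G(x) = \frac{1}{2} - \frac{5 \sin{\left(x^{2} + 5 x \right)}}{2}

The substitution u = x^{2} + 5 x works: G'(x) is exactly (dG/du)*(du/dx) for that inner function.
A general antiderivative is - \frac{5 \sin{\left(x^{2} + 5 x \right)}}{2} + C.
The condition gives C = \frac{5 \sin{\left(4 \right)}}{2} + \frac{1}{2} - (\frac{5 \sin{\left(4 \right)}}{2}) = \frac{1}{2}.
So G(x) = \frac{1}{2} - \frac{5 \sin{\left(x^{2} + 5 x \right)}}{2}.
Check: d/dx[\frac{1}{2} - \frac{5 \sin{\left(x^{2} + 5 x \right)}}{2}] = - 5 x \cos{\left(x^{2} + 5 x \right)} - \frac{25 \cos{\left(x^{2} + 5 x \right)}}{2} = G'(x).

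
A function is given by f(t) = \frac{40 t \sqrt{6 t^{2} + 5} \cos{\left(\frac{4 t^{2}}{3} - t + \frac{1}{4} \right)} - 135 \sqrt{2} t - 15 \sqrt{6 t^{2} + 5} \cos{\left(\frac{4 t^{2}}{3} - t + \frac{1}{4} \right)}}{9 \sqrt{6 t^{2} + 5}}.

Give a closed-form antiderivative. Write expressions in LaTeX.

Any candidate F(t) must reproduce f(t) exactly when differentiated.
Check: d/dt[\frac{5 \left(- 3 \sqrt{2} \sqrt{6 t^{2} + 5} + 2 \sin{\left(\frac{4 t^{2}}{3} - t + \frac{1}{4} \right)}\right)}{6}] = \frac{40 t \sqrt{6 t^{2} + 5} \cos{\left(\frac{4 t^{2}}{3} - t + \frac{1}{4} \right)} - 135 \sqrt{2} t - 15 \sqrt{6 t^{2} + 5} \cos{\left(\frac{4 t^{2}}{3} - t + \frac{1}{4} \right)}}{9 \sqrt{6 t^{2} + 5}} = f(t).

An antiderivative is F(t) = \frac{5 \left(- 3 \sqrt{2} \sqrt{6 t^{2} + 5} + 2 \sin{\left(\frac{4 t^{2}}{3} - t + \frac{1}{4} \right)}\right)}{6}.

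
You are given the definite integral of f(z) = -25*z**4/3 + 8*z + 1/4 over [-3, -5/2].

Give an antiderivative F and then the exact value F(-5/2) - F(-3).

Antiderivative: F(z) = z*(-20*z**4 + 48*z + 3)/12; value = -24299/96

The integrand splits into summands that can be handled one at a time.
F(z) = z*(-20*z**4 + 48*z + 3)/12 is an antiderivative of f.
Check: d/dz[z*(-20*z**4 + 48*z + 3)/12] = -25*z**4/3 + 8*z + 1/4 = f(z).
F(-5/2) = 17965/96; F(-3) = 1761/4.
Integral = F(-5/2) - F(-3) = -24299/96.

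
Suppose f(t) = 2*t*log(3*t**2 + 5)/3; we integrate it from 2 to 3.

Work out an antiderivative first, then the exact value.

Antiderivative: F(t) = t**2*log(3*t**2 + 5)/3 - t**2/3 + 5*log(3*t**2 + 5)/9; value = -17*log(17)/9 - 5/3 + 32*log(32)/9

Any candidate F(t) must reproduce f(t) exactly when differentiated.
F(t) = t**2*log(3*t**2 + 5)/3 - t**2/3 + 5*log(3*t**2 + 5)/9 is an antiderivative of f.
Check: d/dt[t**2*log(3*t**2 + 5)/3 - t**2/3 + 5*log(3*t**2 + 5)/9] = 2*t*log(3*t**2 + 5)/3 = f(t).
F(3) = -3 + 32*log(32)/9; F(2) = -4/3 + 17*log(17)/9.
Integral = F(3) - F(2) = -17*log(17)/9 - 5/3 + 32*log(32)/9.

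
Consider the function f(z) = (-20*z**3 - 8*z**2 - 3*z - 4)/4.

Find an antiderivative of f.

Check any antiderivative F(z) by computing F'(z) and comparing it with f(z).
Check: d/dz[-5*z**4/4 - 2*z**3/3 - 3*z**2/8 - z] = -5*z**3 - 2*z**2 - 3*z/4 - 1, which equals f(z).

An antiderivative is F(z) = -5*z**4/4 - 2*z**3/3 - 3*z**2/8 - z.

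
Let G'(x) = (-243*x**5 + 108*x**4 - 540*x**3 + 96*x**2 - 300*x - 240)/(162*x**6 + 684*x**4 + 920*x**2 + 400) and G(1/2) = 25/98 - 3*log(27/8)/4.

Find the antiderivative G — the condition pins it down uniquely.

For G(x) to be correct, d/dx[G] must agree with the stated G'(x) identically.
A general antiderivative is -x/(3*x**2/2 + 5/3) - 3*log(3*x**2/2 + 3)/4 + C.
The condition gives C = 25/98 - 3*log(27/8)/4 - (-3*log(27/8)/4 - 12/49) = 1/2.
So G(x) = (18*x**2 - 24*x - 3*(9*x**2 + 10)*log(3*x**2/2 + 3) + 20)/(4*(9*x**2 + 10)).
Check: d/dx[(18*x**2 - 24*x - 3*(9*x**2 + 10)*log(3*x**2/2 + 3) + 20)/(4*(9*x**2 + 10))] = (-243*x**5 + 108*x**4 - 540*x**3 + 96*x**2 - 300*x - 240)/(162*x**6 + 684*x**4 + 920*x**2 + 400) = G'(x).

G(x) = (18*x**2 - 24*x - 3*(9*x**2 + 10)*log(3*x**2/2 + 3) + 20)/(4*(9*x**2 + 10))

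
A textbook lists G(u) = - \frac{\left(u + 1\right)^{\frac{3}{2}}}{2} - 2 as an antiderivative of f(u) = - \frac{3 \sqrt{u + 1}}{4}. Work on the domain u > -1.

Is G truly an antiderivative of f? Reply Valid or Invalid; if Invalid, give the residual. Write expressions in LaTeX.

Valid: G'(u) = f(u).

d/du[G] = - \frac{3 \sqrt{u + 1}}{4}
This equals f(u) exactly, so the claim holds.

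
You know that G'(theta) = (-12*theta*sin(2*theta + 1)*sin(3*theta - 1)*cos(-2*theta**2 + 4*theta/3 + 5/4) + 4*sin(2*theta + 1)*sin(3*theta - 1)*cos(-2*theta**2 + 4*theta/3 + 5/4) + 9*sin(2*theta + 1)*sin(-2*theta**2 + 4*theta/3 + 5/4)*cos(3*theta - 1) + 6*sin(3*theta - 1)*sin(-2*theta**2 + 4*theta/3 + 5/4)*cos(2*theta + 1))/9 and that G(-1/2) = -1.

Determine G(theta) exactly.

Recover the given G'(theta) by differentiating a candidate G(theta); any mismatch rules it out.
A general antiderivative is sin(2*theta + 1)*sin(3*theta - 1)*sin(-2*theta**2 + 4*theta/3 + 5/4)/3 + C.
The condition gives C = -1 - (0) = -1.
So G(theta) = (sin(2*theta + 1)*sin(3*theta - 1)*sin(-2*theta**2 + 4*theta/3 + 5/4) - 3)/3.
Check: d/dtheta[(sin(2*theta + 1)*sin(3*theta - 1)*sin(-2*theta**2 + 4*theta/3 + 5/4) - 3)/3] = -4*theta*sin(2*theta + 1)*sin(3*theta - 1)*cos(-2*theta**2 + 4*theta/3 + 5/4)/3 + 4*sin(2*theta + 1)*sin(3*theta - 1)*cos(-2*theta**2 + 4*theta/3 + 5/4)/9 + sin(2*theta + 1)*sin(-2*theta**2 + 4*theta/3 + 5/4)*cos(3*theta - 1) + 2*sin(3*theta - 1)*sin(-2*theta**2 + 4*theta/3 + 5/4)*cos(2*theta + 1)/3, which equals G'(theta).

G(theta) = (sin(2*theta + 1)*sin(3*theta - 1)*sin(-2*theta**2 + 4*theta/3 + 5/4) - 3)/3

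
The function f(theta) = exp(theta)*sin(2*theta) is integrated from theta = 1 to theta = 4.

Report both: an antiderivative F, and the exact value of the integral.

Whatever form F(theta) takes, F'(theta) = f(theta) is non-negotiable.
F(theta) = exp(theta)*sin(2*theta)/5 - 2*exp(theta)*cos(2*theta)/5 is an antiderivative of f.
Check: d/dtheta[exp(theta)*sin(2*theta)/5 - 2*exp(theta)*cos(2*theta)/5] = exp(theta)*sin(2*theta) = f(theta).
F(4) = -2*exp(4)*cos(8)/5 + exp(4)*sin(8)/5; F(1) = -2*exp(1)*cos(2)/5 + exp(1)*sin(2)/5.
Integral = F(4) - F(1) = -exp(1)*sin(2)/5 + 2*exp(1)*cos(2)/5 - 2*exp(4)*cos(8)/5 + exp(4)*sin(8)/5.

Antiderivative: F(theta) = exp(theta)*sin(2*theta)/5 - 2*exp(theta)*cos(2*theta)/5; value = -exp(1)*sin(2)/5 + 2*exp(1)*cos(2)/5 - 2*exp(4)*cos(8)/5 + exp(4)*sin(8)/5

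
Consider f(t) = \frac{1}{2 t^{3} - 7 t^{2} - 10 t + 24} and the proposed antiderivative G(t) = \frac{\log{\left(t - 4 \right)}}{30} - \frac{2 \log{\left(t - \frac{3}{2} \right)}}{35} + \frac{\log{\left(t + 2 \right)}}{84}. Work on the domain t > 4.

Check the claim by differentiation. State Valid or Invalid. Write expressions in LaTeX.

Invalid: d/dt[G] - f = - \frac{1}{84 t + 168}, which is not 0.

d/dt[G] = \frac{- 2 t^{2} + 11 t + 72}{168 t^{3} - 588 t^{2} - 840 t + 2016}
d/dt[G] - f(t) = - \frac{1}{84 t + 168} != 0.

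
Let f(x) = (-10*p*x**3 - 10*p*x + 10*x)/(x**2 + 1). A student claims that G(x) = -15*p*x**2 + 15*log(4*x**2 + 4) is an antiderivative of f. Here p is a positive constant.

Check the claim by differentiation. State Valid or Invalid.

d/dx[G] = (-30*p*x**3 - 30*p*x + 30*x)/(x**2 + 1)
d/dx[G] - f(x) = (-20*p*x**3 - 20*p*x + 20*x)/(x**2 + 1) != 0.

Invalid: d/dx[G] - f = (-20*p*x**3 - 20*p*x + 20*x)/(x**2 + 1), which is not 0.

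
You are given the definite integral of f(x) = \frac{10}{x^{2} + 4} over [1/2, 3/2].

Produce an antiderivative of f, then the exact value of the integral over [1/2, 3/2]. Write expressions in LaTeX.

Antiderivative: F(x) = 5 \operatorname{atan}{\left(\frac{x}{2} \right)}; value = - 5 \operatorname{atan}{\left(\frac{1}{4} \right)} + 5 \operatorname{atan}{\left(\frac{3}{4} \right)}

Any candidate F(x) must reproduce f(x) exactly when differentiated.
F(x) = 5 \operatorname{atan}{\left(\frac{x}{2} \right)} is an antiderivative of f.
Check: d/dx[5 \operatorname{atan}{\left(\frac{x}{2} \right)}] = \frac{10}{x^{2} + 4} = f(x).
F(3/2) = 5 \operatorname{atan}{\left(\frac{3}{4} \right)}; F(1/2) = 5 \operatorname{atan}{\left(\frac{1}{4} \right)}.
Integral = F(3/2) - F(1/2) = - 5 \operatorname{atan}{\left(\frac{1}{4} \right)} + 5 \operatorname{atan}{\left(\frac{3}{4} \right)}.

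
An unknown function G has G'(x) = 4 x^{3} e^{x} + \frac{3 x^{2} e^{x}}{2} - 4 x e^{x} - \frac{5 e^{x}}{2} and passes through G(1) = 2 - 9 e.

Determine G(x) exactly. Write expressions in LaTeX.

G'(x) has the shape u'v + uv' for u = 4 x^{3} - \frac{21 x^{2}}{2} + 17 x - \frac{39}{2} and v = e^{x} — it is the derivative of the product u*v.
A general antiderivative is \frac{\left(8 x^{3} - 21 x^{2} + 34 x - 39\right) e^{x}}{2} + C.
The condition gives C = 2 - 9 e - (- 9 e) = 2.
So G(x) = \frac{\left(8 x^{3} - 21 x^{2} + 34 x - 39\right) e^{x}}{2} + 2.
Check: d/dx[\frac{\left(8 x^{3} - 21 x^{2} + 34 x - 39\right) e^{x}}{2} + 2] = 4 x^{3} e^{x} + \frac{3 x^{2} e^{x}}{2} - 4 x e^{x} - \frac{5 e^{x}}{2} = G'(x).

G(x) = \frac{\left(8 x^{3} - 21 x^{2} + 34 x - 39\right) e^{x}}{2} + 2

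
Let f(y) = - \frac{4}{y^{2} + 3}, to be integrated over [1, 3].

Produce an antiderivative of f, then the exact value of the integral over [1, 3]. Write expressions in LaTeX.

Antiderivative: F(y) = - \frac{4 \sqrt{3} \operatorname{atan}{\left(\frac{\sqrt{3} y}{3} \right)}}{3}; value = - \frac{2 \sqrt{3} \pi}{9}

Any candidate F(y) must reproduce f(y) exactly when differentiated.
F(y) = - \frac{4 \sqrt{3} \operatorname{atan}{\left(\frac{\sqrt{3} y}{3} \right)}}{3} is an antiderivative of f.
Check: d/dy[- \frac{4 \sqrt{3} \operatorname{atan}{\left(\frac{\sqrt{3} y}{3} \right)}}{3}] = - \frac{4}{y^{2} + 3} = f(y).
F(3) = - \frac{4 \sqrt{3} \pi}{9}; F(1) = - \frac{2 \sqrt{3} \pi}{9}.
Integral = F(3) - F(1) = - \frac{2 \sqrt{3} \pi}{9}.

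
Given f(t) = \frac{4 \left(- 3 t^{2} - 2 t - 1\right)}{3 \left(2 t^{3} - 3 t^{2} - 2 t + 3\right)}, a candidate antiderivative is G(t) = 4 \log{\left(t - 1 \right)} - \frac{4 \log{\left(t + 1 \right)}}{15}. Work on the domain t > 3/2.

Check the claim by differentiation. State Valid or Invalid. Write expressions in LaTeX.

d/dt[G] = \frac{56 t + 64}{15 t^{2} - 15}
d/dt[G] - f(t) = \frac{172}{30 t - 45} != 0.

Invalid: d/dt[G] - f = \frac{172}{30 t - 45}, which is not 0.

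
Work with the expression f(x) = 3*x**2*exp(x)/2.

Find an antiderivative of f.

An antiderivative is F(x) = 3*x**2*exp(x)/2 - 3*x*exp(x) + 3*exp(x).

f has the shape u'v + uv' for u = 3*x**2/2 - 3*x + 3 and v = exp(x) — it is the derivative of the product u*v.
Check: d/dx[3*x**2*exp(x)/2 - 3*x*exp(x) + 3*exp(x)] = 3*x**2*exp(x)/2 = f(x).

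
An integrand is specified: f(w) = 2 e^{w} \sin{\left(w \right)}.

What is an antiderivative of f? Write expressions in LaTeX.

Recover f(w) by differentiating a candidate F(w); any mismatch rules it out.
Check: d/dw[e^{w} \sin{\left(w \right)} - e^{w} \cos{\left(w \right)}] = 2 e^{w} \sin{\left(w \right)} = f(w).

An antiderivative is F(w) = e^{w} \sin{\left(w \right)} - e^{w} \cos{\left(w \right)}.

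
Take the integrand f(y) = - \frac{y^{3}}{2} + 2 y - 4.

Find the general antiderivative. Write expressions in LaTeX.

F(y) = - \frac{y^{4}}{8} + y^{2} - 4 y + C

The integrand splits into summands that can be handled one at a time.
Check: d/dy[- \frac{y^{4}}{8} + y^{2} - 4 y] = - \frac{y^{3}}{2} + 2 y - 4 = f(y).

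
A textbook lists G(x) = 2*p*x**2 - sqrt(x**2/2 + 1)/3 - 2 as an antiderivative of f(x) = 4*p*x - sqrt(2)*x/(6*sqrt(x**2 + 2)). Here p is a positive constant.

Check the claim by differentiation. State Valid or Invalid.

d/dx[G] = (24*p*x*sqrt(x**2 + 2) - sqrt(2)*x)/(6*sqrt(x**2 + 2))
This equals f(x) exactly, so the claim holds.

Valid - differentiating G returns exactly f.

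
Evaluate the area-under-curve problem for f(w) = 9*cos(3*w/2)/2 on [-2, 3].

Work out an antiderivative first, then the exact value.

Antiderivative: F(w) = 3*sin(3*w/2); value = 3*sin(9/2) + 3*sin(3)

Any candidate F(w) must reproduce f(w) exactly when differentiated.
F(w) = 3*sin(3*w/2) is an antiderivative of f.
Check: d/dw[3*sin(3*w/2)] = 9*cos(3*w/2)/2 = f(w).
F(3) = 3*sin(9/2); F(-2) = -3*sin(3).
Integral = F(3) - F(-2) = 3*sin(9/2) + 3*sin(3).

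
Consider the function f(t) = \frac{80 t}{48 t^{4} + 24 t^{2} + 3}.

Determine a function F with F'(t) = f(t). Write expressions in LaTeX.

An antiderivative is F(t) = - \frac{5}{6 t^{2} + \frac{3}{2}}.

f matches the chain-rule pattern g'(h)*h' with inner function h(t) = 2 t^{2} + \frac{1}{2}; substituting u = h(t) collapses the integral.
Check: d/dt[- \frac{5}{6 t^{2} + \frac{3}{2}}] = \frac{80 t}{48 t^{4} + 24 t^{2} + 3} = f(t).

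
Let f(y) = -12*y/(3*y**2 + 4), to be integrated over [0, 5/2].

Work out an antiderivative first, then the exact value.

The substitution u = 3*y**2/2 + 2 works: f is exactly (dF/du)*(du/dy) for that inner function.
F(y) = -2*log(3*y**2/2 + 2) is an antiderivative of f.
Check: d/dy[-2*log(3*y**2/2 + 2)] = -12*y/(3*y**2 + 4) = f(y).
F(5/2) = -2*log(91/8); F(0) = -2*log(2).
Integral = F(5/2) - F(0) = -2*log(91/8) + 2*log(2).

Antiderivative: F(y) = -2*log(3*y**2/2 + 2); value = -2*log(91/8) + 2*log(2)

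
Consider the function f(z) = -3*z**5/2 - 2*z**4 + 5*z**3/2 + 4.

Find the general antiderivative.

Integrate term by term and add the pieces.
Check: d/dz[z*(-10*z**5 - 16*z**4 + 25*z**3 + 160)/40] = -3*z**5/2 - 2*z**4 + 5*z**3/2 + 4 = f(z).

F(z) = z*(-10*z**5 - 16*z**4 + 25*z**3 + 160)/40 + C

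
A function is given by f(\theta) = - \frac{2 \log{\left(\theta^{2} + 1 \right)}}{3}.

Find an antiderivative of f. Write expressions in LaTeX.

Recover f(\theta) by differentiating a candidate F(\theta); any mismatch rules it out.
Check: d/d\theta[- \frac{2 \theta \log{\left(\theta^{2} + 1 \right)}}{3} + \frac{4 \theta}{3} - \frac{4 \operatorname{atan}{\left(\theta \right)}}{3}] = - \frac{2 \log{\left(\theta^{2} + 1 \right)}}{3} = f(\theta).

An antiderivative is F(\theta) = - \frac{2 \theta \log{\left(\theta^{2} + 1 \right)}}{3} + \frac{4 \theta}{3} - \frac{4 \operatorname{atan}{\left(\theta \right)}}{3}.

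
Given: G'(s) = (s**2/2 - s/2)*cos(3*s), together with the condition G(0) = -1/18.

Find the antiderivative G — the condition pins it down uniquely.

Recover the given G'(s) by differentiating a candidate G(s); any mismatch rules it out.
A general antiderivative is s**2*sin(3*s)/6 - s*sin(3*s)/6 + s*cos(3*s)/9 - sin(3*s)/27 - cos(3*s)/18 + C.
The condition gives C = -1/18 - (-1/18) = 0.
So G(s) = (9*s**2*sin(3*s) - 9*s*sin(3*s) + 6*s*cos(3*s) - 2*sin(3*s) - 3*cos(3*s))/54.
Check: d/ds[(9*s**2*sin(3*s) - 9*s*sin(3*s) + 6*s*cos(3*s) - 2*sin(3*s) - 3*cos(3*s))/54] = s**2*cos(3*s)/2 - s*cos(3*s)/2, which equals G'(s).

G(s) = (9*s**2*sin(3*s) - 9*s*sin(3*s) + 6*s*cos(3*s) - 2*sin(3*s) - 3*cos(3*s))/54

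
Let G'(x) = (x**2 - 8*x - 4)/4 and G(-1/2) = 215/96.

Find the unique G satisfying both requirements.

Differentiate the proposed G(x) back; it has to land on the given G'(x).
A general antiderivative is x**3/12 - x**2 - x + C.
The condition gives C = 215/96 - (23/96) = 2.
So G(x) = x**3/12 - x**2 - x + 2.
Check: d/dx[x**3/12 - x**2 - x + 2] = x**2/4 - 2*x - 1, which equals G'(x).

G(x) = x**3/12 - x**2 - x + 2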